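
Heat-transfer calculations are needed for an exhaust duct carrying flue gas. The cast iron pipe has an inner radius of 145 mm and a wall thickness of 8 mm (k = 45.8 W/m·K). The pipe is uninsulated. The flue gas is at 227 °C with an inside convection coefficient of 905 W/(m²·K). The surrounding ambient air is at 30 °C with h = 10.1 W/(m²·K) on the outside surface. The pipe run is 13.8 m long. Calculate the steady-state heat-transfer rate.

Q ≈ 26000 W

Radial resistances (cylindrical: R_cond = ln(r_o/r_i)/(2πkL), R_conv = 1/(h·2πrL)):
R_inner film = 1/(h_i·2πr₁L) = 1/(905×2π×0.145×13.8) = 8.789×10^-5 K/W
R_cast iron pipe wall = ln(153/145)/(2π×45.8×13.8) = 1.352×10^-5 K/W
R_outer film = 1/(h_o·2πr_oL) = 1/(10.1×2π×0.153×13.8) = 0.007463 K/W
R_total = 0.007565 K/W
Q = ΔT/R_total = 197/0.007565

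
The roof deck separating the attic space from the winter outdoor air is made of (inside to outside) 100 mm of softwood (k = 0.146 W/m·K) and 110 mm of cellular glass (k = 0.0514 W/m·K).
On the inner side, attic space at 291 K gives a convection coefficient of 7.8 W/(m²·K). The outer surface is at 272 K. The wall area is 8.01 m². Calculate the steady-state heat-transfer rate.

Thermal resistances in series:
R_inner film = 1/(h_i·A) = 1/(7.8×8.01) = 0.01601 K/W
R_softwood = L/(kA) = 0.1/(0.146×8.01) = 0.08551 K/W
R_cellular glass = L/(kA) = 0.11/(0.0514×8.01) = 0.2672 K/W
R_total = 0.3687 K/W
Q = ΔT / R_total = 19 / 0.3687

Q ≈ 51.5 W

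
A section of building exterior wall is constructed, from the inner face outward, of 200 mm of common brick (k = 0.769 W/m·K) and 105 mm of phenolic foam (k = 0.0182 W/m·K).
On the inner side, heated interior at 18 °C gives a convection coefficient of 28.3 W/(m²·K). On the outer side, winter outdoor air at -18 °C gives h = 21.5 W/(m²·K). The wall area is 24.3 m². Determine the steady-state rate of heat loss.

Q ≈ 143 W

Treating each layer as a thermal resistance in series:
R_inner film = 1/(h_i·A) = 1/(28.3×24.3) = 0.001454 K/W
R_common brick = L/(kA) = 0.2/(0.769×24.3) = 0.0107 K/W
R_phenolic foam = L/(kA) = 0.105/(0.0182×24.3) = 0.2374 K/W
R_outer film = 1/(h_o·A) = 1/(21.5×24.3) = 0.001914 K/W
R_total = 0.2515 K/W
Q = ΔT / R_total = 36 / 0.2515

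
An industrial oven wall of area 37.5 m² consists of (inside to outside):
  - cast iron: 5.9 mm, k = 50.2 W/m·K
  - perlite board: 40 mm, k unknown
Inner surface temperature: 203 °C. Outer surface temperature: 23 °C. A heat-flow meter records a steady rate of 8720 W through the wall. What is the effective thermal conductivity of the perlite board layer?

k ≈ 0.0517 W/(m·K)

Model the wall as resistances in series:
R_cast iron = L/(kA) = 0.0059/(50.2×37.5) = 3.134×10^-6 K/W
Sum of known resistances R_other = 3.134×10^-6 K/W
Total R = ΔT/Q = 180/8720 = 0.02064 K/W
R_perlite board = R_total − R_other = 0.02064 K/W
k = L/(R·A) = 0.04/(0.02064×37.5)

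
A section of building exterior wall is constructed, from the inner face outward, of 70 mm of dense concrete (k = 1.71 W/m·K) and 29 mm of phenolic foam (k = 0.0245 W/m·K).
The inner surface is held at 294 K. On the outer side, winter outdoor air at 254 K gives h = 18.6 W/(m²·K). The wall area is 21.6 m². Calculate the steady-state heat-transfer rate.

Q ≈ 676 W

Thermal resistances in series:
R_dense concrete = L/(kA) = 0.07/(1.71×21.6) = 0.001895 K/W
R_phenolic foam = L/(kA) = 0.029/(0.0245×21.6) = 0.0548 K/W
R_outer film = 1/(h_o·A) = 1/(18.6×21.6) = 0.002489 K/W
R_total = 0.05918 K/W
Q = ΔT / R_total = 40 / 0.05918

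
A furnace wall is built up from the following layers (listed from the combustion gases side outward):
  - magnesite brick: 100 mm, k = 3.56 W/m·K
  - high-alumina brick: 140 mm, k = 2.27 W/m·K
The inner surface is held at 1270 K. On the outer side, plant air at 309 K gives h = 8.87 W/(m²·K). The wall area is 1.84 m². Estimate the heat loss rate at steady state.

Q ≈ 8730 W

Model the wall as resistances in series:
R_magnesite brick = L/(kA) = 0.1/(3.56×1.84) = 0.01527 K/W
R_high-alumina brick = L/(kA) = 0.14/(2.27×1.84) = 0.03352 K/W
R_outer film = 1/(h_o·A) = 1/(8.87×1.84) = 0.06127 K/W
R_total = 0.1101 K/W
Q = ΔT / R_total = 961 / 0.1101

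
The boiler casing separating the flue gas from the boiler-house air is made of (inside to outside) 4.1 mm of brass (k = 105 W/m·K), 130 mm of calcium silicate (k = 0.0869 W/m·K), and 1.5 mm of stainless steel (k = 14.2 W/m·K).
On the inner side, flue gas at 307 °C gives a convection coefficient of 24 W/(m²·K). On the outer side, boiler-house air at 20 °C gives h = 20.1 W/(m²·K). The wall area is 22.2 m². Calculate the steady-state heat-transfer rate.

Q ≈ 4010 W

Using the resistance-network approach (series):
R_inner film = 1/(h_i·A) = 1/(24×22.2) = 0.001877 K/W
R_brass = L/(kA) = 0.0041/(105×22.2) = 1.759×10^-6 K/W
R_calcium silicate = L/(kA) = 0.13/(0.0869×22.2) = 0.06739 K/W
R_stainless steel = L/(kA) = 0.0015/(14.2×22.2) = 4.758×10^-6 K/W
R_outer film = 1/(h_o·A) = 1/(20.1×22.2) = 0.002241 K/W
R_total = 0.07151 K/W
Q = ΔT / R_total = 287 / 0.07151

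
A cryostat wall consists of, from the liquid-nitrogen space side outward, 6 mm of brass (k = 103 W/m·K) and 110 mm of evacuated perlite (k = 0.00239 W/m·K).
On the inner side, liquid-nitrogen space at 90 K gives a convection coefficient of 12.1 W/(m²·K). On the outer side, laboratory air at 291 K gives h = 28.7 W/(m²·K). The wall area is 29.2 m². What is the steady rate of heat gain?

Treating each layer as a thermal resistance in series:
R_inner film = 1/(h_i·A) = 1/(12.1×29.2) = 0.00283 K/W
R_brass = L/(kA) = 0.006/(103×29.2) = 1.995×10^-6 K/W
R_evacuated perlite = L/(kA) = 0.11/(0.00239×29.2) = 1.576 K/W
R_outer film = 1/(h_o·A) = 1/(28.7×29.2) = 0.001193 K/W
R_total = 1.58 K/W
Q = ΔT / R_total = 201 / 1.58

Q ≈ 127 W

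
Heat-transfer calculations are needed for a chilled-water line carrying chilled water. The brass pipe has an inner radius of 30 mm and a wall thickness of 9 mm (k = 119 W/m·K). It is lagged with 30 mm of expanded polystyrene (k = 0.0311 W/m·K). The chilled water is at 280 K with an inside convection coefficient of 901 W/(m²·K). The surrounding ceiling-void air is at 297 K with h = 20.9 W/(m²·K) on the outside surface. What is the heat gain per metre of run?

q′ ≈ 5.6 W/m

Per-layer cylindrical resistances, series-summed:
R_inner film = 1/(h_i·2πr₁L) = 1/(901×2π×0.03×1) = 0.005888 K/W
R_brass pipe wall = ln(39/30)/(2π×119×1) = 3.509×10^-4 K/W
R_expanded polystyrene = ln(69/39)/(2π×0.0311×1) = 2.92 K/W
R_outer film = 1/(h_o·2πr_oL) = 1/(20.9×2π×0.069×1) = 0.1104 K/W
R_total = 3.036 K/W
Q = ΔT/R_total = 17/3.036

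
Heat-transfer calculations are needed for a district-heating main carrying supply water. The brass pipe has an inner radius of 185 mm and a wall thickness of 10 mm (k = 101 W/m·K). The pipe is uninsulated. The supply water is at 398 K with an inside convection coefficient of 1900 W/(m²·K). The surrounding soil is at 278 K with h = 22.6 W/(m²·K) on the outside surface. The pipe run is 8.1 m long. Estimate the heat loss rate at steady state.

Q ≈ 26500 W

For a radial system each layer contributes R = ln(r_out/r_in)/(2πkL); films add R = 1/(hA).
R_inner film = 1/(h_i·2πr₁L) = 1/(1900×2π×0.185×8.1) = 5.59×10^-5 K/W
R_brass pipe wall = ln(195/185)/(2π×101×8.1) = 1.024×10^-5 K/W
R_outer film = 1/(h_o·2πr_oL) = 1/(22.6×2π×0.195×8.1) = 0.004459 K/W
R_total = 0.004525 K/W
Q = ΔT/R_total = 120/0.004525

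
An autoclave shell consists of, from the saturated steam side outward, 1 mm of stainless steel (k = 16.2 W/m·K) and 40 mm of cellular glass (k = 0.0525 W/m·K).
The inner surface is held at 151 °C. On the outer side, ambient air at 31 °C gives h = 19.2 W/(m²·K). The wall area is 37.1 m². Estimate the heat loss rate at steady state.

Using the resistance-network approach (series):
R_stainless steel = L/(kA) = 0.001/(16.2×37.1) = 1.664×10^-6 K/W
R_cellular glass = L/(kA) = 0.04/(0.0525×37.1) = 0.02054 K/W
R_outer film = 1/(h_o·A) = 1/(19.2×37.1) = 0.001404 K/W
R_total = 0.02194 K/W
Q = ΔT / R_total = 120 / 0.02194

Q ≈ 5470 W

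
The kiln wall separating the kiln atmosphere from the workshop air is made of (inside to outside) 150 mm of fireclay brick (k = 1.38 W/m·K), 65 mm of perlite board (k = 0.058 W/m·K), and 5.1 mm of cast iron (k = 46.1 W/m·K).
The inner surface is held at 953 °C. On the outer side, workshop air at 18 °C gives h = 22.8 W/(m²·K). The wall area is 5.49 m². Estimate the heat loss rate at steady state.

Q ≈ 4030 W

Using the resistance-network approach (series):
R_fireclay brick = L/(kA) = 0.15/(1.38×5.49) = 0.0198 K/W
R_perlite board = L/(kA) = 0.065/(0.058×5.49) = 0.2041 K/W
R_cast iron = L/(kA) = 0.0051/(46.1×5.49) = 2.015×10^-5 K/W
R_outer film = 1/(h_o·A) = 1/(22.8×5.49) = 0.007989 K/W
R_total = 0.2319 K/W
Q = ΔT / R_total = 935 / 0.2319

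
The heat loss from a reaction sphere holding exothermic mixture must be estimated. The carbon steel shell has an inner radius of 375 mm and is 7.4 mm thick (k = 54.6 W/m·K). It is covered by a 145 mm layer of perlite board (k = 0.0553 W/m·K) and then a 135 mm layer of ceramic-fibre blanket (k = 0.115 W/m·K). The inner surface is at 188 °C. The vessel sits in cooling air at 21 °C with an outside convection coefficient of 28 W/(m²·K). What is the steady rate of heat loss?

Q ≈ 128 W

Radial (spherical) resistances in series:
R_carbon steel shell = (1/0.375 − 1/0.3824)/(4π×54.6) = 7.521×10^-5 K/W
R_perlite board = (1/0.3824 − 1/0.5274)/(4π×0.0553) = 1.035 K/W
R_ceramic-fibre blanket = (1/0.5274 − 1/0.6624)/(4π×0.115) = 0.2674 K/W
R_outer film = 1/(h·4πr_o²) = 1/(28×4π×0.6624²) = 0.006477 K/W
R_total = 1.309 K/W
Q = ΔT/R_total = 167/1.309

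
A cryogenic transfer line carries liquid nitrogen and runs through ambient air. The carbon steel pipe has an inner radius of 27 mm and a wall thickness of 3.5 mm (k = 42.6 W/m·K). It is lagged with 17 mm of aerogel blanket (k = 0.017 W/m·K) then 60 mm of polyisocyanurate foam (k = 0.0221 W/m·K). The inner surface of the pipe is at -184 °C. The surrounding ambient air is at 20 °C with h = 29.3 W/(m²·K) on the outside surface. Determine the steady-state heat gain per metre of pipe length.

q′ ≈ 20.2 W/m

For a radial system each layer contributes R = ln(r_out/r_in)/(2πkL); films add R = 1/(hA).
R_carbon steel pipe wall = ln(30.5/27)/(2π×42.6×1) = 4.554×10^-4 K/W
R_aerogel blanket = ln(47.5/30.5)/(2π×0.017×1) = 4.147 K/W
R_polyisocyanurate foam = ln(107.5/47.5)/(2π×0.0221×1) = 5.882 K/W
R_outer film = 1/(h_o·2πr_oL) = 1/(29.3×2π×0.1075×1) = 0.05053 K/W
R_total = 10.08 K/W
Q = ΔT/R_total = 204/10.08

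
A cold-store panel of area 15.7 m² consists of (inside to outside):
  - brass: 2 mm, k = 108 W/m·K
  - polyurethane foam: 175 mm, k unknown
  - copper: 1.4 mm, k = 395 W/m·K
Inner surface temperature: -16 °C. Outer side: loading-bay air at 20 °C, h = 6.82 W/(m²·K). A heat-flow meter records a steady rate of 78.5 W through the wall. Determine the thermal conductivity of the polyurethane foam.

Treating each layer as a thermal resistance in series:
R_brass = L/(kA) = 0.002/(108×15.7) = 1.18×10^-6 K/W
R_copper = L/(kA) = 0.0014/(395×15.7) = 2.258×10^-7 K/W
R_outer film = 1/(h_o·A) = 1/(6.82×15.7) = 0.009339 K/W
Sum of known resistances R_other = 0.009341 K/W
Total R = ΔT/Q = 36/78.5 = 0.4586 K/W
R_polyurethane foam = R_total − R_other = 0.4493 K/W
k = L/(R·A) = 0.175/(0.4493×15.7)

k ≈ 0.0248 W/(m·K)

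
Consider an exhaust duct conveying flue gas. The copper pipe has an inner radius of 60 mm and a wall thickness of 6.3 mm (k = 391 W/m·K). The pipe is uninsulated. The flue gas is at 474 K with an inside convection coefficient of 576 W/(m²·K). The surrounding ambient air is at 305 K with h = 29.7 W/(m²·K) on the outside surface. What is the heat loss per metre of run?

Treating each annulus and film as a series resistance:
R_inner film = 1/(h_i·2πr₁L) = 1/(576×2π×0.06×1) = 0.004605 K/W
R_copper pipe wall = ln(66.3/60)/(2π×391×1) = 4.064×10^-5 K/W
R_outer film = 1/(h_o·2πr_oL) = 1/(29.7×2π×0.0663×1) = 0.08083 K/W
R_total = 0.08547 K/W
Q = ΔT/R_total = 169/0.08547

q′ ≈ 1980 W/m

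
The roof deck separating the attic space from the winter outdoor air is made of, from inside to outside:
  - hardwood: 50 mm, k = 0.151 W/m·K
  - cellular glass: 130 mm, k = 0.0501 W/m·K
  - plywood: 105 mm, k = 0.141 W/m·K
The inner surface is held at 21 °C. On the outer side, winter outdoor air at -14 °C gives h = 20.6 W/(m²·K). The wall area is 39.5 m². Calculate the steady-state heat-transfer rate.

Q ≈ 372 W

Thermal resistances in series:
R_hardwood = L/(kA) = 0.05/(0.151×39.5) = 0.008383 K/W
R_cellular glass = L/(kA) = 0.13/(0.0501×39.5) = 0.06569 K/W
R_plywood = L/(kA) = 0.105/(0.141×39.5) = 0.01885 K/W
R_outer film = 1/(h_o·A) = 1/(20.6×39.5) = 0.001229 K/W
R_total = 0.09416 K/W
Q = ΔT / R_total = 35 / 0.09416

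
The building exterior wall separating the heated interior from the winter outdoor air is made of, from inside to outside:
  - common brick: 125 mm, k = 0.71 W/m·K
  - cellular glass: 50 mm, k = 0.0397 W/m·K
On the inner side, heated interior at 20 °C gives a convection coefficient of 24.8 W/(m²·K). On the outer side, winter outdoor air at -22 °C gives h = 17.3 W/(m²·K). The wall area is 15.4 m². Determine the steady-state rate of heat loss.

Q ≈ 422 W

Model the wall as resistances in series:
R_inner film = 1/(h_i·A) = 1/(24.8×15.4) = 0.002618 K/W
R_common brick = L/(kA) = 0.125/(0.71×15.4) = 0.01143 K/W
R_cellular glass = L/(kA) = 0.05/(0.0397×15.4) = 0.08178 K/W
R_outer film = 1/(h_o·A) = 1/(17.3×15.4) = 0.003753 K/W
R_total = 0.09959 K/W
Q = ΔT / R_total = 42 / 0.09959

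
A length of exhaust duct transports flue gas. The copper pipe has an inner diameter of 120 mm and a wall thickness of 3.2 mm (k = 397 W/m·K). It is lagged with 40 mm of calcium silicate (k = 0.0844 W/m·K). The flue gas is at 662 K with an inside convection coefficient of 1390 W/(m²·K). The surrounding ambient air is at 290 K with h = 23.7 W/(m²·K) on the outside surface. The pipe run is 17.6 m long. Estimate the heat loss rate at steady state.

Q ≈ 6600 W

Radial resistances (cylindrical: R_cond = ln(r_o/r_i)/(2πkL), R_conv = 1/(h·2πrL)):
R_inner film = 1/(h_i·2πr₁L) = 1/(1390×2π×0.06×17.6) = 1.084×10^-4 K/W
R_copper pipe wall = ln(63.2/60)/(2π×397×17.6) = 1.184×10^-6 K/W
R_calcium silicate = ln(103.2/63.2)/(2π×0.0844×17.6) = 0.05254 K/W
R_outer film = 1/(h_o·2πr_oL) = 1/(23.7×2π×0.1032×17.6) = 0.003697 K/W
R_total = 0.05635 K/W
Q = ΔT/R_total = 372/0.05635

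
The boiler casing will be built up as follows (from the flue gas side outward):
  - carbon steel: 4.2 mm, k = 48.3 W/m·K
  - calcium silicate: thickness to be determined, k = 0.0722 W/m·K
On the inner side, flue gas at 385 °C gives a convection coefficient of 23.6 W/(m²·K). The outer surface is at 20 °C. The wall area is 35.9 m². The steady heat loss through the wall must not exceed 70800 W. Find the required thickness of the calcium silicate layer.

Treating each layer as a thermal resistance in series:
R_inner film = 1/(h_i·A) = 1/(23.6×35.9) = 0.00118 K/W
R_carbon steel = L/(kA) = 0.0042/(48.3×35.9) = 2.422×10^-6 K/W
Sum of the known resistances R_other = 0.001183 K/W
Required total resistance R_tot = ΔT/Q_allow = 365/70800 = 0.005155 K/W
R_calcium silicate = R_tot − R_other = 0.003973 K/W
L = R·k·A = 0.003973×0.0722×35.9

L ≈ 10.3 mm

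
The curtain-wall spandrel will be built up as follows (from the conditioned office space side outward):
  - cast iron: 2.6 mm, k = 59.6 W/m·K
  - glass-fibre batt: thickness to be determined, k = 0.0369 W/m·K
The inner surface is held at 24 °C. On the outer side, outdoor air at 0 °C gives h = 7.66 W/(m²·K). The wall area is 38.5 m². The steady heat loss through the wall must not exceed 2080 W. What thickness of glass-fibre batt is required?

L ≈ 11.6 mm

Using the resistance-network approach (series):
R_cast iron = L/(kA) = 0.0026/(59.6×38.5) = 1.133×10^-6 K/W
R_outer film = 1/(h_o·A) = 1/(7.66×38.5) = 0.003391 K/W
Sum of the known resistances R_other = 0.003392 K/W
Required total resistance R_tot = ΔT/Q_allow = 24/2080 = 0.01154 K/W
R_glass-fibre batt = R_tot − R_other = 0.008146 K/W
L = R·k·A = 0.008146×0.0369×38.5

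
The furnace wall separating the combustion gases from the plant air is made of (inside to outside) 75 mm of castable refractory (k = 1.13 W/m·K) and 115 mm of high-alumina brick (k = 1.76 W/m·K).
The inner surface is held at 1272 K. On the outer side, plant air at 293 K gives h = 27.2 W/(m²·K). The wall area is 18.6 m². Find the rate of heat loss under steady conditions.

Model the wall as resistances in series:
R_castable refractory = L/(kA) = 0.075/(1.13×18.6) = 0.003568 K/W
R_high-alumina brick = L/(kA) = 0.115/(1.76×18.6) = 0.003513 K/W
R_outer film = 1/(h_o·A) = 1/(27.2×18.6) = 0.001977 K/W
R_total = 0.009058 K/W
Q = ΔT / R_total = 979 / 0.009058

Q ≈ 108000 W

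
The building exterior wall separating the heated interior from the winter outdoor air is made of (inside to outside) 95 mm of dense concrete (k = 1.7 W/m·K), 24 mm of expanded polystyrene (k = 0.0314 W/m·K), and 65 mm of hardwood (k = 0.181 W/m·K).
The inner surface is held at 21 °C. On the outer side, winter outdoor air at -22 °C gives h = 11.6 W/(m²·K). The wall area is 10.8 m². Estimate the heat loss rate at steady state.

Model the wall as resistances in series:
R_dense concrete = L/(kA) = 0.095/(1.7×10.8) = 0.005174 K/W
R_expanded polystyrene = L/(kA) = 0.024/(0.0314×10.8) = 0.07077 K/W
R_hardwood = L/(kA) = 0.065/(0.181×10.8) = 0.03325 K/W
R_outer film = 1/(h_o·A) = 1/(11.6×10.8) = 0.007982 K/W
R_total = 0.1172 K/W
Q = ΔT / R_total = 43 / 0.1172

Q ≈ 367 W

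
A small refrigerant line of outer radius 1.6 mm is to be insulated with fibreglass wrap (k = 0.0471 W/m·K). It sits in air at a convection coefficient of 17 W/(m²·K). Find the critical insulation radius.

r_cr ≈ 2.77 mm

For a cylinder r_cr = k/h = 0.0471/17
r_cr = 2.77 mm; since the bare radius (1.6 mm) is below r_cr, adding a thin layer of insulation will *increase* heat loss.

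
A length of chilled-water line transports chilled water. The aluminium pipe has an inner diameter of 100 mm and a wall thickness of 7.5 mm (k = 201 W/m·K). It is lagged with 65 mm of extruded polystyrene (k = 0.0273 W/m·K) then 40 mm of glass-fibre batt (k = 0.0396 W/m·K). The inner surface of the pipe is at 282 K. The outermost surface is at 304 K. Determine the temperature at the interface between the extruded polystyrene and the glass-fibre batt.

Radial resistances (cylindrical: R_cond = ln(r_o/r_i)/(2πkL), R_conv = 1/(h·2πrL)):
R_aluminium pipe wall = ln(57.5/50)/(2π×201×1) = 1.107×10^-4 K/W
R_extruded polystyrene = ln(122.5/57.5)/(2π×0.0273×1) = 4.409 K/W
R_glass-fibre batt = ln(162.5/122.5)/(2π×0.0396×1) = 1.136 K/W
R_total = 5.545 K/W
Q = ΔT/R_total = 22/5.545
Q = 3.97 W/m
T_interface = T_inner + Q·ΣR(inner→interface) = 282 + 3.97×4.409

T ≈ 299 K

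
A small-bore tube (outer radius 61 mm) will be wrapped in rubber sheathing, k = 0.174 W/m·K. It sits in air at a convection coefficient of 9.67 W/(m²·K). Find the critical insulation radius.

r_cr ≈ 18 mm

For a cylinder r_cr = k/h = 0.174/9.67
r_cr = 18 mm; since the bare radius (61 mm) is above r_cr, any added insulation will reduce heat loss.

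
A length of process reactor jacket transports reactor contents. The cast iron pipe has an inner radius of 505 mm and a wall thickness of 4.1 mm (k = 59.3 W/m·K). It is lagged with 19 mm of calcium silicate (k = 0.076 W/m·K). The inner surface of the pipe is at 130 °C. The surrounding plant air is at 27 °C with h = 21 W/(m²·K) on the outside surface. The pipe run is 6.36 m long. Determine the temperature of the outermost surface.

T ≈ 43.2 °C

Cylindrical conduction, so R = ln(r₂/r₁)/(2πkL) per layer, in series:
R_cast iron pipe wall = ln(509.1/505)/(2π×59.3×6.36) = 3.412×10^-6 K/W
R_calcium silicate = ln(528.1/509.1)/(2π×0.076×6.36) = 0.01206 K/W
R_outer film = 1/(h_o·2πr_oL) = 1/(21×2π×0.5281×6.36) = 0.002256 K/W
R_total = 0.01432 K/W
Q = ΔT/R_total = 103/0.01432
Q = 7190 W
T_interface = T_inner − Q·ΣR(inner→interface) = 130 − 7190×0.01207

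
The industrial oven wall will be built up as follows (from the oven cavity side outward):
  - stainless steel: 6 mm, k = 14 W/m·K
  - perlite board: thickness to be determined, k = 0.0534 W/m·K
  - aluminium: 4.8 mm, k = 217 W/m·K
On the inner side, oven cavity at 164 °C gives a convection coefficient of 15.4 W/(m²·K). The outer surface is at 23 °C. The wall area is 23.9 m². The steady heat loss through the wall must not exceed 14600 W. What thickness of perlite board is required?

L ≈ 8.83 mm

Model the wall as resistances in series:
R_inner film = 1/(h_i·A) = 1/(15.4×23.9) = 0.002717 K/W
R_stainless steel = L/(kA) = 0.006/(14×23.9) = 1.793×10^-5 K/W
R_aluminium = L/(kA) = 0.0048/(217×23.9) = 9.255×10^-7 K/W
Sum of the known resistances R_other = 0.002736 K/W
Required total resistance R_tot = ΔT/Q_allow = 141/14600 = 0.009658 K/W
R_perlite board = R_tot − R_other = 0.006922 K/W
L = R·k·A = 0.006922×0.0534×23.9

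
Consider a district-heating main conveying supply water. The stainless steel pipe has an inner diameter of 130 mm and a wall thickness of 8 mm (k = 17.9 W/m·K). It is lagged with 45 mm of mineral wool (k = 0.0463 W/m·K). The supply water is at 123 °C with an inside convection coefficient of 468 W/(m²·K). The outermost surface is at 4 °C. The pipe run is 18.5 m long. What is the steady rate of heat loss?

Radial resistances (cylindrical: R_cond = ln(r_o/r_i)/(2πkL), R_conv = 1/(h·2πrL)):
R_inner film = 1/(h_i·2πr₁L) = 1/(468×2π×0.065×18.5) = 2.828×10^-4 K/W
R_stainless steel pipe wall = ln(73/65)/(2π×17.9×18.5) = 5.579×10^-5 K/W
R_mineral wool = ln(118/73)/(2π×0.0463×18.5) = 0.08923 K/W
R_total = 0.08957 K/W
Q = ΔT/R_total = 119/0.08957

Q ≈ 1330 W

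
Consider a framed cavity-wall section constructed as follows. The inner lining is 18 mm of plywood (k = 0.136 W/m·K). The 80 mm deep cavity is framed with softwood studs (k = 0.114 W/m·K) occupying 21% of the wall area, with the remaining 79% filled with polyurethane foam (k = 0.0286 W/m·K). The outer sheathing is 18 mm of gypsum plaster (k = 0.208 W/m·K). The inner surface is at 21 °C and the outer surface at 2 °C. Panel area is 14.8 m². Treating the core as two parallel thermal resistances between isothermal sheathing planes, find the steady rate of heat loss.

Sheathing layers in series; stud and cavity paths in parallel between them.
R_inner = 0.018/(0.136×14.8) = 0.008943 K/W
R_stud  = 0.08/(0.114×0.21×14.8) = 0.2258 K/W
R_cav   = 0.08/(0.0286×0.79×14.8) = 0.2392 K/W
1/R_core = 1/R_stud + 1/R_cav → R_core = 0.1162 K/W
R_outer = 0.018/(0.208×14.8) = 0.005847 K/W
R_total = 0.131 K/W
Q = ΔT/R_total = 19/0.131

Q ≈ 145 W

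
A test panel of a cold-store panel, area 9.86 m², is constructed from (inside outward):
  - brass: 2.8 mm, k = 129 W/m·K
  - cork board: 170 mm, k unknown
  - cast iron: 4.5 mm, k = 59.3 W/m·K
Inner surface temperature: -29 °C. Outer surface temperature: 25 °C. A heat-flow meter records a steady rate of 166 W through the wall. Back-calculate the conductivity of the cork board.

Using the resistance-network approach (series):
R_brass = L/(kA) = 0.0028/(129×9.86) = 2.201×10^-6 K/W
R_cast iron = L/(kA) = 0.0045/(59.3×9.86) = 7.696×10^-6 K/W
Sum of known resistances R_other = 9.898×10^-6 K/W
Total R = ΔT/Q = 54/166 = 0.3253 K/W
R_cork board = R_total − R_other = 0.3253 K/W
k = L/(R·A) = 0.17/(0.3253×9.86)

k ≈ 0.053 W/(m·K)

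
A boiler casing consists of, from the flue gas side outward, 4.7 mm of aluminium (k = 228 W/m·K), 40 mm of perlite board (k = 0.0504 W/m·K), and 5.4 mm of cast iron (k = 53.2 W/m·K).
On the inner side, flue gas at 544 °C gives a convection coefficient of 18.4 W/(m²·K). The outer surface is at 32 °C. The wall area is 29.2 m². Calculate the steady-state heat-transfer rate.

Q ≈ 17600 W

Model the wall as resistances in series:
R_inner film = 1/(h_i·A) = 1/(18.4×29.2) = 0.001861 K/W
R_aluminium = L/(kA) = 0.0047/(228×29.2) = 7.06×10^-7 K/W
R_perlite board = L/(kA) = 0.04/(0.0504×29.2) = 0.02718 K/W
R_cast iron = L/(kA) = 0.0054/(53.2×29.2) = 3.476×10^-6 K/W
R_total = 0.02905 K/W
Q = ΔT / R_total = 512 / 0.02905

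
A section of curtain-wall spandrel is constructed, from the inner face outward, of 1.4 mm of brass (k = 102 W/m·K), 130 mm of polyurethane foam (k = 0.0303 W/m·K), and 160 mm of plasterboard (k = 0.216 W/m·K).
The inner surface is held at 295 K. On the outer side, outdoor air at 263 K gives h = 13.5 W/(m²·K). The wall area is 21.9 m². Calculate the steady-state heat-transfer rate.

Q ≈ 137 W

Treating each layer as a thermal resistance in series:
R_brass = L/(kA) = 0.0014/(102×21.9) = 6.267×10^-7 K/W
R_polyurethane foam = L/(kA) = 0.13/(0.0303×21.9) = 0.1959 K/W
R_plasterboard = L/(kA) = 0.16/(0.216×21.9) = 0.03382 K/W
R_outer film = 1/(h_o·A) = 1/(13.5×21.9) = 0.003382 K/W
R_total = 0.2331 K/W
Q = ΔT / R_total = 32 / 0.2331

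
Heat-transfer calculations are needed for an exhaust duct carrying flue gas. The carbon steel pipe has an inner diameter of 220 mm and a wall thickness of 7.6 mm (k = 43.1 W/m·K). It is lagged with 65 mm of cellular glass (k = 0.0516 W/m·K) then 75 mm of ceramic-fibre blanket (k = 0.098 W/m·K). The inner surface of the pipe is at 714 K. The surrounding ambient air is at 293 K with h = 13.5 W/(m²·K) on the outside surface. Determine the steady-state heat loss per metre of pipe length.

q′ ≈ 215 W/m

Per-layer cylindrical resistances, series-summed:
R_carbon steel pipe wall = ln(117.6/110)/(2π×43.1×1) = 2.467×10^-4 K/W
R_cellular glass = ln(182.6/117.6)/(2π×0.0516×1) = 1.357 K/W
R_ceramic-fibre blanket = ln(257.6/182.6)/(2π×0.098×1) = 0.5588 K/W
R_outer film = 1/(h_o·2πr_oL) = 1/(13.5×2π×0.2576×1) = 0.04577 K/W
R_total = 1.962 K/W
Q = ΔT/R_total = 421/1.962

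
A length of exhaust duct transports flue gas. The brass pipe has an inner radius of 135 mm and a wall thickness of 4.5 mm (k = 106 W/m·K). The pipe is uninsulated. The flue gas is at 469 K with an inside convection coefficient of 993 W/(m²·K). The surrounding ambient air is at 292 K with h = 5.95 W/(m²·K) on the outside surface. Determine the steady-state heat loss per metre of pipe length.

q′ ≈ 917 W/m

Cylindrical conduction, so R = ln(r₂/r₁)/(2πkL) per layer, in series:
R_inner film = 1/(h_i·2πr₁L) = 1/(993×2π×0.135×1) = 0.001187 K/W
R_brass pipe wall = ln(139.5/135)/(2π×106×1) = 4.923×10^-5 K/W
R_outer film = 1/(h_o·2πr_oL) = 1/(5.95×2π×0.1395×1) = 0.1917 K/W
R_total = 0.193 K/W
Q = ΔT/R_total = 177/0.193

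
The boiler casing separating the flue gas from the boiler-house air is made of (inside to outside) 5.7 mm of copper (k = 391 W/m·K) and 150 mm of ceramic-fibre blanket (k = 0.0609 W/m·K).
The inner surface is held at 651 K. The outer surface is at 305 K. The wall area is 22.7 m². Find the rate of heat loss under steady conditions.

Treating each layer as a thermal resistance in series:
R_copper = L/(kA) = 0.0057/(391×22.7) = 6.422×10^-7 K/W
R_ceramic-fibre blanket = L/(kA) = 0.15/(0.0609×22.7) = 0.1085 K/W
R_total = 0.1085 K/W
Q = ΔT / R_total = 346 / 0.1085

Q ≈ 3190 W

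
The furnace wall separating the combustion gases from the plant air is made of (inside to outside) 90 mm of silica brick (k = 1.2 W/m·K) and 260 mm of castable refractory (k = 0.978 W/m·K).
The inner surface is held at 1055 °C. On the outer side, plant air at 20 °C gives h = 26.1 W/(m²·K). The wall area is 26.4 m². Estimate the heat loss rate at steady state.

Model the wall as resistances in series:
R_silica brick = L/(kA) = 0.09/(1.2×26.4) = 0.002841 K/W
R_castable refractory = L/(kA) = 0.26/(0.978×26.4) = 0.01007 K/W
R_outer film = 1/(h_o·A) = 1/(26.1×26.4) = 0.001451 K/W
R_total = 0.01436 K/W
Q = ΔT / R_total = 1035 / 0.01436

Q ≈ 72100 W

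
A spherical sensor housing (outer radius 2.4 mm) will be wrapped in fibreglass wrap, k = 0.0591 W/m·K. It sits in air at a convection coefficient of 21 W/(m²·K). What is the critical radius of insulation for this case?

r_cr ≈ 5.63 mm

For a sphere r_cr = 2k/h = 2×0.0591/21
r_cr = 5.63 mm; since the bare radius (2.4 mm) is below r_cr, adding a thin layer of insulation will *increase* heat loss.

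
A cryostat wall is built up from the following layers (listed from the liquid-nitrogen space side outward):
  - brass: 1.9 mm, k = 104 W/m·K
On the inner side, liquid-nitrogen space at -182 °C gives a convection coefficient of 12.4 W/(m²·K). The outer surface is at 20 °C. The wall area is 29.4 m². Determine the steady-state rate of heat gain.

Q ≈ 73600 W

Treating each layer as a thermal resistance in series:
R_inner film = 1/(h_i·A) = 1/(12.4×29.4) = 0.002743 K/W
R_brass = L/(kA) = 0.0019/(104×29.4) = 6.214×10^-7 K/W
R_total = 0.002744 K/W
Q = ΔT / R_total = 202 / 0.002744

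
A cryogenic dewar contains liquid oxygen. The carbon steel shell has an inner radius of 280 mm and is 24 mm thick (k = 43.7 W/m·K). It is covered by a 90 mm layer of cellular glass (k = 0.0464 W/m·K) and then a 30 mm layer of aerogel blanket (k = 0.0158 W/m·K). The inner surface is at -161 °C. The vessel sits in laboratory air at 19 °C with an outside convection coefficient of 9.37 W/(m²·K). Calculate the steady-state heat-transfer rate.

Radial (spherical) resistances in series:
R_carbon steel shell = (1/0.28 − 1/0.304)/(4π×43.7) = 5.134×10^-4 K/W
R_cellular glass = (1/0.304 − 1/0.394)/(4π×0.0464) = 1.289 K/W
R_aerogel blanket = (1/0.394 − 1/0.424)/(4π×0.0158) = 0.9045 K/W
R_outer film = 1/(h·4πr_o²) = 1/(9.37×4π×0.424²) = 0.04724 K/W
R_total = 2.241 K/W
Q = ΔT/R_total = 180/2.241

Q ≈ 80.3 W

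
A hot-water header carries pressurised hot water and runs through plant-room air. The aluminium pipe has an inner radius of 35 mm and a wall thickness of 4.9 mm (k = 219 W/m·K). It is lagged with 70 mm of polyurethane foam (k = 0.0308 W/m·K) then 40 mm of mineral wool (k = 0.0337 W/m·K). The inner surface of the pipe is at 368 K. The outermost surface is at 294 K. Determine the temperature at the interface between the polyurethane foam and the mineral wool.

For a radial system each layer contributes R = ln(r_out/r_in)/(2πkL); films add R = 1/(hA).
R_aluminium pipe wall = ln(39.9/35)/(2π×219×1) = 9.522×10^-5 K/W
R_polyurethane foam = ln(109.9/39.9)/(2π×0.0308×1) = 5.236 K/W
R_mineral wool = ln(149.9/109.9)/(2π×0.0337×1) = 1.466 K/W
R_total = 6.702 K/W
Q = ΔT/R_total = 74/6.702
Q = 11 W/m
T_interface = T_inner − Q·ΣR(inner→interface) = 368 − 11×5.236

T ≈ 310 K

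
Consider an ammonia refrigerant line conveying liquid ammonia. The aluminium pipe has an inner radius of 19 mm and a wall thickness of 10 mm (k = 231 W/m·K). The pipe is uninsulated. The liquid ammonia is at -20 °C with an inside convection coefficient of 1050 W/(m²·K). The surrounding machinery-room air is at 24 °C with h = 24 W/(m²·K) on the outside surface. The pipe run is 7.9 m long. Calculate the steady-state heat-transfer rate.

Cylindrical conduction, so R = ln(r₂/r₁)/(2πkL) per layer, in series:
R_inner film = 1/(h_i·2πr₁L) = 1/(1050×2π×0.019×7.9) = 0.00101 K/W
R_aluminium pipe wall = ln(29/19)/(2π×231×7.9) = 3.688×10^-5 K/W
R_outer film = 1/(h_o·2πr_oL) = 1/(24×2π×0.029×7.9) = 0.02895 K/W
R_total = 0.02999 K/W
Q = ΔT/R_total = 44/0.02999

Q ≈ 1470 W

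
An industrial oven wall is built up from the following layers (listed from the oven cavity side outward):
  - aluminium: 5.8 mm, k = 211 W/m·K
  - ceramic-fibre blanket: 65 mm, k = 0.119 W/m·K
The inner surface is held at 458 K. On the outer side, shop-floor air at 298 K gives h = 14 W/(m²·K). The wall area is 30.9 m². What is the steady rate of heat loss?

Treating each layer as a thermal resistance in series:
R_aluminium = L/(kA) = 0.0058/(211×30.9) = 8.896×10^-7 K/W
R_ceramic-fibre blanket = L/(kA) = 0.065/(0.119×30.9) = 0.01768 K/W
R_outer film = 1/(h_o·A) = 1/(14×30.9) = 0.002312 K/W
R_total = 0.01999 K/W
Q = ΔT / R_total = 160 / 0.01999

Q ≈ 8000 W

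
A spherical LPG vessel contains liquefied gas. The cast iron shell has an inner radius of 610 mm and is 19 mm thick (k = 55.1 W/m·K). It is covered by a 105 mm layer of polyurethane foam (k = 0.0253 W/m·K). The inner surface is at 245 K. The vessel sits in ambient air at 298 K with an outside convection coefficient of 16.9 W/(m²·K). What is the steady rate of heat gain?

Q ≈ 73.2 W

Spherical conduction: R = (1/r_in − 1/r_out)/(4πk) per layer; series-sum.
R_cast iron shell = (1/0.61 − 1/0.629)/(4π×55.1) = 7.152×10^-5 K/W
R_polyurethane foam = (1/0.629 − 1/0.734)/(4π×0.0253) = 0.7153 K/W
R_outer film = 1/(h·4πr_o²) = 1/(16.9×4π×0.734²) = 0.00874 K/W
R_total = 0.7242 K/W
Q = ΔT/R_total = 53/0.7242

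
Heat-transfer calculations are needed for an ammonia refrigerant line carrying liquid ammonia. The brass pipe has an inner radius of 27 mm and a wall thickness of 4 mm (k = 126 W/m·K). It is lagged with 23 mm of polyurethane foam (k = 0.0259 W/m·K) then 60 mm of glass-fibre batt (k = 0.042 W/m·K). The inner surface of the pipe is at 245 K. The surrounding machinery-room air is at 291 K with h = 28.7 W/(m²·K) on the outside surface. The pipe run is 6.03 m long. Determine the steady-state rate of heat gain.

Per-layer cylindrical resistances, series-summed:
R_brass pipe wall = ln(31/27)/(2π×126×6.03) = 2.894×10^-5 K/W
R_polyurethane foam = ln(54/31)/(2π×0.0259×6.03) = 0.5656 K/W
R_glass-fibre batt = ln(114/54)/(2π×0.042×6.03) = 0.4696 K/W
R_outer film = 1/(h_o·2πr_oL) = 1/(28.7×2π×0.114×6.03) = 0.008067 K/W
R_total = 1.043 K/W
Q = ΔT/R_total = 46/1.043

Q ≈ 44.1 W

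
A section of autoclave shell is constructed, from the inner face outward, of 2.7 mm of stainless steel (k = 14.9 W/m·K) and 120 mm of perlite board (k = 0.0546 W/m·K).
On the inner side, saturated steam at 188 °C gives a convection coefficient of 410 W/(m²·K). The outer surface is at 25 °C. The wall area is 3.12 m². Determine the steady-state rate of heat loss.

Series thermal resistances:
R_inner film = 1/(h_i·A) = 1/(410×3.12) = 7.817×10^-4 K/W
R_stainless steel = L/(kA) = 0.0027/(14.9×3.12) = 5.808×10^-5 K/W
R_perlite board = L/(kA) = 0.12/(0.0546×3.12) = 0.7044 K/W
R_total = 0.7053 K/W
Q = ΔT / R_total = 163 / 0.7053

Q ≈ 231 W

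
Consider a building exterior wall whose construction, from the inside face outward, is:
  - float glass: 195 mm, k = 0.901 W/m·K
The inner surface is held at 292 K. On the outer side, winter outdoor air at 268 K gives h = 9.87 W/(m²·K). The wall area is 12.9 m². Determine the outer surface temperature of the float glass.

Series thermal resistances:
R_float glass = L/(kA) = 0.195/(0.901×12.9) = 0.01678 K/W
R_outer film = 1/(h_o·A) = 1/(9.87×12.9) = 0.007854 K/W
R_total = 0.02463 K/W;  Q = ΔT/R_total = 24/0.02463 = 974.4 W
T_interface = T_inner − Q·ΣR(inner→interface) = 292 − 974×0.01678

T ≈ 276 K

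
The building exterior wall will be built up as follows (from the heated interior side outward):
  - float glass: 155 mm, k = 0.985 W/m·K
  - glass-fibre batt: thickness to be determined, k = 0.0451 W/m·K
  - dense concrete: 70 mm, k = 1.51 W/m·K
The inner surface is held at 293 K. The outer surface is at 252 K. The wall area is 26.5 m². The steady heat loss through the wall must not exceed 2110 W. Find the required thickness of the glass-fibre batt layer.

Using the resistance-network approach (series):
R_float glass = L/(kA) = 0.155/(0.985×26.5) = 0.005938 K/W
R_dense concrete = L/(kA) = 0.07/(1.51×26.5) = 0.001749 K/W
Sum of the known resistances R_other = 0.007687 K/W
Required total resistance R_tot = ΔT/Q_allow = 41/2110 = 0.01943 K/W
R_glass-fibre batt = R_tot − R_other = 0.01174 K/W
L = R·k·A = 0.01174×0.0451×26.5

L ≈ 14 mm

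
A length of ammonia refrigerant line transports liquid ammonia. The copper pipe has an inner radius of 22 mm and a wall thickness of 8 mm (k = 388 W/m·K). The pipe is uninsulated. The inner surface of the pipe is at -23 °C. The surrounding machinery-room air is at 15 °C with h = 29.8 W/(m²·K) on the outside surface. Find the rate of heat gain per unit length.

q′ ≈ 213 W/m

Per-layer cylindrical resistances, series-summed:
R_copper pipe wall = ln(30/22)/(2π×388×1) = 1.272×10^-4 K/W
R_outer film = 1/(h_o·2πr_oL) = 1/(29.8×2π×0.03×1) = 0.178 K/W
R_total = 0.1782 K/W
Q = ΔT/R_total = 38/0.1782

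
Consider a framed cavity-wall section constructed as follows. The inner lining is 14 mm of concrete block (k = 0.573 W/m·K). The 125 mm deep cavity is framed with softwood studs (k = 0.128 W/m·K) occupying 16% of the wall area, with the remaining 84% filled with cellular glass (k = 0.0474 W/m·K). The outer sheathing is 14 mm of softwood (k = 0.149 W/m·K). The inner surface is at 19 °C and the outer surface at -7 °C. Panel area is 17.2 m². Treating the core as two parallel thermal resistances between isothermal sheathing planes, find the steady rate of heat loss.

Q ≈ 204 W

Sheathing layers in series; stud and cavity paths in parallel between them.
R_inner = 0.014/(0.573×17.2) = 0.001421 K/W
R_stud  = 0.125/(0.128×0.16×17.2) = 0.3549 K/W
R_cav   = 0.125/(0.0474×0.84×17.2) = 0.1825 K/W
1/R_core = 1/R_stud + 1/R_cav → R_core = 0.1205 K/W
R_outer = 0.014/(0.149×17.2) = 0.005463 K/W
R_total = 0.1274 K/W
Q = ΔT/R_total = 26/0.1274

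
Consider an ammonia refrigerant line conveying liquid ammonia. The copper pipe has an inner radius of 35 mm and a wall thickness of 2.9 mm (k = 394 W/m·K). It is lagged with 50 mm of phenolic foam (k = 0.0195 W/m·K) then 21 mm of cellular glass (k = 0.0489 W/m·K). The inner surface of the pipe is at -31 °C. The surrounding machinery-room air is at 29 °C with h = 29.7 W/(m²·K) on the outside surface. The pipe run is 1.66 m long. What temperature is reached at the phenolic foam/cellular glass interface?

Cylindrical conduction, so R = ln(r₂/r₁)/(2πkL) per layer, in series:
R_copper pipe wall = ln(37.9/35)/(2π×394×1.66) = 1.937×10^-5 K/W
R_phenolic foam = ln(87.9/37.9)/(2π×0.0195×1.66) = 4.136 K/W
R_cellular glass = ln(108.9/87.9)/(2π×0.0489×1.66) = 0.42 K/W
R_outer film = 1/(h_o·2πr_oL) = 1/(29.7×2π×0.1089×1.66) = 0.02964 K/W
R_total = 4.586 K/W
Q = ΔT/R_total = 60/4.586
Q = 13.1 W
T_interface = T_inner + Q·ΣR(inner→interface) = -31 + 13.1×4.136

T ≈ 23.1 °C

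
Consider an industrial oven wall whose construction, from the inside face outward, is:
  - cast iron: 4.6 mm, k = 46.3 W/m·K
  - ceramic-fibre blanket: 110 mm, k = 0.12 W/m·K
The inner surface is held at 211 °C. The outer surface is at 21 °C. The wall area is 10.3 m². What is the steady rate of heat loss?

Thermal resistances in series:
R_cast iron = L/(kA) = 0.0046/(46.3×10.3) = 9.646×10^-6 K/W
R_ceramic-fibre blanket = L/(kA) = 0.11/(0.12×10.3) = 0.089 K/W
R_total = 0.08901 K/W
Q = ΔT / R_total = 190 / 0.08901

Q ≈ 2130 W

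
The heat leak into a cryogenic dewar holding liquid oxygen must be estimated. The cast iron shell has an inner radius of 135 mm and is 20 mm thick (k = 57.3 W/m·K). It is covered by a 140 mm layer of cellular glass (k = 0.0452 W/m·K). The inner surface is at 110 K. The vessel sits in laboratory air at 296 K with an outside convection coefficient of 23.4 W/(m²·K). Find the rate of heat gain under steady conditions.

Radial (spherical) resistances in series:
R_cast iron shell = (1/0.135 − 1/0.155)/(4π×57.3) = 0.001327 K/W
R_cellular glass = (1/0.155 − 1/0.295)/(4π×0.0452) = 5.39 K/W
R_outer film = 1/(h·4πr_o²) = 1/(23.4×4π×0.295²) = 0.03908 K/W
R_total = 5.431 K/W
Q = ΔT/R_total = 186/5.431

Q ≈ 34.2 W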